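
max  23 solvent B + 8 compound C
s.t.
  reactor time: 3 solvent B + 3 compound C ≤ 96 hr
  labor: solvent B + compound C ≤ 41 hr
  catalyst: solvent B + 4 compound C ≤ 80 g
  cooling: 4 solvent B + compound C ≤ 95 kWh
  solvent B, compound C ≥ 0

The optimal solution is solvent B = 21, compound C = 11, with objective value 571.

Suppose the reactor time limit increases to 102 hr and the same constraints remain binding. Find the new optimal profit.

577

At the optimum: reactor time uses 96 of 96 (binding); labor uses 32 of 41 (slack = 9); catalyst uses 65 of 80 (slack = 15); cooling uses 95 of 95 (binding).
Slack constraints have shadow price 0 (complementary slackness).
Dual feasibility on the basic columns requires 3·y_reactor time + 4·y_cooling = 23, 3·y_reactor time + 1·y_cooling = 8.
→ y_reactor time = 1 and y_cooling = 5.
Δz = y_reactor time·Δb = 1 × (6) = 6, so new z* = 571 + 6 = 577.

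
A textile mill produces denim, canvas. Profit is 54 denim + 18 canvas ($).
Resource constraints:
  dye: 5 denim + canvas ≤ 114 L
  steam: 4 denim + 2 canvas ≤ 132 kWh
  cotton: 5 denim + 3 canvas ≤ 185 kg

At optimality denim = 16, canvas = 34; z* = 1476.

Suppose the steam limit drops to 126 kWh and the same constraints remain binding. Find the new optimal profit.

1440

At the optimum: dye uses 114 of 114 (binding); steam uses 132 of 132 (binding); cotton uses 182 of 185 (slack = 3).
By complementary slackness, y = 0 for the non-binding constraint.
The binding rows give the dual system: 5·y_dye + 4·y_steam = 54 and 1·y_dye + 2·y_steam = 18.
This yields shadow prices y_dye = 6, y_steam = 6.
Δz = y_steam·Δb = 6 × (-6) = -36, so new z* = 1476 − 36 = 1440.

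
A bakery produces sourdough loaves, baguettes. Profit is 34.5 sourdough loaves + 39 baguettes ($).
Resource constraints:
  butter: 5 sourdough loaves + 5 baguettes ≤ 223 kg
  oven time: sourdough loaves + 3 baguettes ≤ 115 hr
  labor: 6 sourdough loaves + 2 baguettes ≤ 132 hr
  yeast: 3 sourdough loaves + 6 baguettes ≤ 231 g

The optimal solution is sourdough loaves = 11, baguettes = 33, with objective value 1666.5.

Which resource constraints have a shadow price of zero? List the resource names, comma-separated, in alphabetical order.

butter: 220/223 (slack 3)
oven time: 110/115 (slack 5)
labor: 132/132 (binding)
yeast: 231/231 (binding)
By complementary slackness, a constraint with positive slack has shadow price 0 → butter, oven time.

butter, oven time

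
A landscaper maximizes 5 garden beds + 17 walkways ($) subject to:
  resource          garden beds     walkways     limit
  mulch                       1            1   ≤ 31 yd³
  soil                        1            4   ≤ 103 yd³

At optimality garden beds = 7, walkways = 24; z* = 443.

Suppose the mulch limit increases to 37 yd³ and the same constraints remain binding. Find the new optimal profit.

449

Check each constraint at x*: mulch 31/31 (tight); soil 103/103 (tight).
The binding rows give the dual system: 1·y_mulch + 1·y_soil = 5 and 1·y_mulch + 4·y_soil = 17.
This yields shadow prices y_mulch = 1, y_soil = 4.
Δz = y_mulch·Δb = 1 × (6) = 6, so new z* = 443 + 6 = 449.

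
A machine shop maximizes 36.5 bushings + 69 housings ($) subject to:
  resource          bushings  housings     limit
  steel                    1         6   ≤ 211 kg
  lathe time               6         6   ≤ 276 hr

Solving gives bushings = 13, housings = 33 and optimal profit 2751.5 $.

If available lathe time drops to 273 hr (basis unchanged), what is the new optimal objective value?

At the optimum: steel uses 211 of 211 (binding); lathe time uses 276 of 276 (binding).
From A_Bᵀ y = c: 1·y_steel + 6·y_lathe time = 36.5; 6·y_steel + 6·y_lathe time = 69.
This yields shadow prices y_steel = 6.5, y_lathe time = 5.
Δz = y_lathe time·Δb = 5 × (-3) = -15, so new z* = 2751.5 − 15 = 2736.5.

2736.5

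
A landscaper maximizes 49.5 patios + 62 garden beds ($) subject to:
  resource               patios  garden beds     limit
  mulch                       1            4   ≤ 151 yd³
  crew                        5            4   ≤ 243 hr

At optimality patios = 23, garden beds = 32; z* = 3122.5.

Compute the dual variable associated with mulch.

Both mulch and crew are binding at x*.
Dual feasibility on the basic columns requires 1·y_mulch + 5·y_crew = 49.5, 4·y_mulch + 4·y_crew = 62.
This yields shadow prices y_mulch = 7, y_crew = 8.5.
Shadow price of mulch = 7.

7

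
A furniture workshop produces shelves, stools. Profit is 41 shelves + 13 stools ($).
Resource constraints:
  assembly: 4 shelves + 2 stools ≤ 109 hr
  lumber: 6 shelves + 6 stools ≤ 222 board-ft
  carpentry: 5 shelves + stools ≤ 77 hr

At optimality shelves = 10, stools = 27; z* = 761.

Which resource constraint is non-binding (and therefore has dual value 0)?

assembly: 94/109 (slack 15)
lumber: 222/222 (binding)
carpentry: 77/77 (binding)
By complementary slackness, a constraint with positive slack has shadow price 0 → assembly.

assembly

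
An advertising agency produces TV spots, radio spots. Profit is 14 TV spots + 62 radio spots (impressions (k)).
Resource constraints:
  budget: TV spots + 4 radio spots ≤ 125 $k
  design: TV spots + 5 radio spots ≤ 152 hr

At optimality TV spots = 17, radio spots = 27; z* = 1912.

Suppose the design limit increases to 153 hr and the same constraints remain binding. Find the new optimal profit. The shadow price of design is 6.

1918

Δb = 1, so new z* = 1912 + (6)·(1) = 1912 + 6 = 1918.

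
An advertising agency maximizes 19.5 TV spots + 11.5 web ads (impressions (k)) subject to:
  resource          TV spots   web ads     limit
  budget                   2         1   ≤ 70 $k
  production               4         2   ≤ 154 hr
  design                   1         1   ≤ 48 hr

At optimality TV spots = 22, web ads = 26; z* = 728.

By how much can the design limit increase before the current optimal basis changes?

22

Binding constraints: budget, design. The basis is B = [[2,1],[1,1]] with det 1.
Per unit increase in design, x* moves by d = (-1, 2).
The basis stays optimal until TV spots reaches 0; allowable increase = 22 hr.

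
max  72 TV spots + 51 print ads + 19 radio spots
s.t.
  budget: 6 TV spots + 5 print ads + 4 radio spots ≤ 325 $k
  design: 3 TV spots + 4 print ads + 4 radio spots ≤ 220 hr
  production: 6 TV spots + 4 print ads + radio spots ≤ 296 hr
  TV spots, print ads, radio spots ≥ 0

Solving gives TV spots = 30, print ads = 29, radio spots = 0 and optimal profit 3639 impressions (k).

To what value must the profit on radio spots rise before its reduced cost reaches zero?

21

Check each constraint at x*: budget 325/325 (tight); design 206/220 (slack 14); production 296/296 (tight).
Since design is not tight, its dual is 0.
Dual feasibility on the basic columns requires 6·y_budget + 6·y_production = 72, 5·y_budget + 4·y_production = 51.
Solving: y_budget = 3, y_production = 9.
radio spots enters the basis when its profit ≥ yᵀa₃ = 3·4 + 9·1 = 21.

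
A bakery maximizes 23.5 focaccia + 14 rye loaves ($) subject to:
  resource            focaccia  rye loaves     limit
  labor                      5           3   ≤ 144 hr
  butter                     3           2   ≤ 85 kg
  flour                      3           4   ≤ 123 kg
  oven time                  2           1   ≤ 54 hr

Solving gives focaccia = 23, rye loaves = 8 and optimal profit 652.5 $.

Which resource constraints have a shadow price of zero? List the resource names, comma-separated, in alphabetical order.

flour, labor

labor: 139/144 (slack 5)
butter: 85/85 (binding)
flour: 101/123 (slack 22)
oven time: 54/54 (binding)
By complementary slackness, a constraint with positive slack has shadow price 0 → flour, labor.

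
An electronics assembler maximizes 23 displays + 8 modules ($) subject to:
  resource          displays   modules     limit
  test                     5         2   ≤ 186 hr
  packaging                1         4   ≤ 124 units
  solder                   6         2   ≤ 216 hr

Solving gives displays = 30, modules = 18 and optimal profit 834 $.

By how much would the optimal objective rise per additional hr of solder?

3

At the optimum: test uses 186 of 186 (binding); packaging uses 102 of 124 (slack = 22); solder uses 216 of 216 (binding).
Since packaging is not tight, its dual is 0.
The binding rows give the dual system: 5·y_test + 6·y_solder = 23 and 2·y_test + 2·y_solder = 8.
Solving: y_test = 1, y_solder = 3.
Shadow price of solder = 3.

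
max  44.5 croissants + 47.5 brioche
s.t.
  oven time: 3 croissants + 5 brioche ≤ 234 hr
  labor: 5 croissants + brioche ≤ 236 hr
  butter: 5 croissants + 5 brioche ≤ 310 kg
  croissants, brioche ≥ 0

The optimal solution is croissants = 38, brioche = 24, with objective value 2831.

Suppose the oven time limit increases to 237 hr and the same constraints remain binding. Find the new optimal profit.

2835.5

Binding: oven time and butter. Non-binding: labor (22 unused).
Slack constraints have shadow price 0 (complementary slackness).
Dual feasibility on the basic columns requires 3·y_oven time + 5·y_butter = 44.5, 5·y_oven time + 5·y_butter = 47.5.
→ y_oven time = 1.5 and y_butter = 8.
Δz = y_oven time·Δb = 1.5 × (3) = 4.5, so new z* = 2831 + 4.5 = 2835.5.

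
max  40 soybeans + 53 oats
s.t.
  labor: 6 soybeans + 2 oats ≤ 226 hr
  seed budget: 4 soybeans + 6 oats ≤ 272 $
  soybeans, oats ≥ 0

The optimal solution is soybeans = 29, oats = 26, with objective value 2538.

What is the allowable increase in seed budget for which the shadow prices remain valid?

406

Binding constraints: labor, seed budget. The basis is B = [[6,2],[4,6]] with det 28.
Per unit increase in seed budget, x* moves by d = (-0.0714, 0.2143).
The basis stays optimal until soybeans reaches 0; allowable increase = 406 $.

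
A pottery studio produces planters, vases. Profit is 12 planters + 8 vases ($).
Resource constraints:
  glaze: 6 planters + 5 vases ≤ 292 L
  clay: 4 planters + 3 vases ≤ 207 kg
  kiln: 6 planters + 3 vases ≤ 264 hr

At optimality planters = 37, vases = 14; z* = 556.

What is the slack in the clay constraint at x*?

17

clay used = 4·37 + 3·14 = 190; slack = 207 − 190 = 17.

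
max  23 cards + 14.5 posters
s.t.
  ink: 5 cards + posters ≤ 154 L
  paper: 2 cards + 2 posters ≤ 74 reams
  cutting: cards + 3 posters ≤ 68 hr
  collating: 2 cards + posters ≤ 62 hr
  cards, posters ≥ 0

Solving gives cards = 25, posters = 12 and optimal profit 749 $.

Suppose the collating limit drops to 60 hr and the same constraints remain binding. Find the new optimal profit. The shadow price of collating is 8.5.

Δb = -2, so new z* = 749 + (8.5)·(-2) = 749 − 17 = 732.

732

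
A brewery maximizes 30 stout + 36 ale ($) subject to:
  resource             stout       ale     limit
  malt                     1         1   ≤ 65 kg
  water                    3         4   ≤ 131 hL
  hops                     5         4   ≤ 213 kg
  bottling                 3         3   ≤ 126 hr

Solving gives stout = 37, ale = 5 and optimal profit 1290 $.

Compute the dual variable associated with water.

6

Check each constraint at x*: malt 42/65 (slack 23); water 131/131 (tight); hops 205/213 (slack 8); bottling 126/126 (tight).
By complementary slackness, y = 0 for the non-binding constraints.
The binding rows give the dual system: 3·y_water + 3·y_bottling = 30 and 4·y_water + 3·y_bottling = 36.
This yields shadow prices y_water = 6, y_bottling = 4.
Shadow price of water = 6.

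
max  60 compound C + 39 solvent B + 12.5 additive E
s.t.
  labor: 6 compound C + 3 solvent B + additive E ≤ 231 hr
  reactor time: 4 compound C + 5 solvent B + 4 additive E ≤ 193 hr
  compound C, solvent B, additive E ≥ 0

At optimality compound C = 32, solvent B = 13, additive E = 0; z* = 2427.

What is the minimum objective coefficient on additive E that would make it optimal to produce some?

At the optimum: labor uses 231 of 231 (binding); reactor time uses 193 of 193 (binding).
Dual feasibility on the basic columns requires 6·y_labor + 4·y_reactor time = 60, 3·y_labor + 5·y_reactor time = 39.
This yields shadow prices y_labor = 8, y_reactor time = 3.
additive E enters the basis when its profit ≥ yᵀa₃ = 8·1 + 3·4 = 20.

20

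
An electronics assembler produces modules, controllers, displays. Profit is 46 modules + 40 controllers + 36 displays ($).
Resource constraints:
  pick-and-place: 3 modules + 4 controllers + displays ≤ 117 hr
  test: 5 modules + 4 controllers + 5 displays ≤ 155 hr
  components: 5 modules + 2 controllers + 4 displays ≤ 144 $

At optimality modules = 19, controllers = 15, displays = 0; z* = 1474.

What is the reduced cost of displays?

At the optimum: pick-and-place uses 117 of 117 (binding); test uses 155 of 155 (binding); components uses 125 of 144 (slack = 19).
Slack constraints have shadow price 0 (complementary slackness).
Dual feasibility on the basic columns requires 3·y_pick-and-place + 5·y_test = 46, 4·y_pick-and-place + 4·y_test = 40.
Solving: y_pick-and-place = 2, y_test = 8.
Reduced cost of displays: c₃ − yᵀa₃ = 36 − (2·1 + 8·5) = 36 − 42 = -6.

-6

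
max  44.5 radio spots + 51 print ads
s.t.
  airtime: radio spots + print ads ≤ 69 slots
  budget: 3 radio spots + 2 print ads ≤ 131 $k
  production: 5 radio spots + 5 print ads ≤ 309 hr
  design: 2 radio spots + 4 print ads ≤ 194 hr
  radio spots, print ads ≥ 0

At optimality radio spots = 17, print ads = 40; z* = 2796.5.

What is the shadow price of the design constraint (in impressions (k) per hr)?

At the optimum: airtime uses 57 of 69 (slack = 12); budget uses 131 of 131 (binding); production uses 285 of 309 (slack = 24); design uses 194 of 194 (binding).
Slack constraints have shadow price 0 (complementary slackness).
The binding rows give the dual system: 3·y_budget + 2·y_design = 44.5 and 2·y_budget + 4·y_design = 51.
Solving: y_budget = 9.5, y_design = 8.
Shadow price of design = 8.

8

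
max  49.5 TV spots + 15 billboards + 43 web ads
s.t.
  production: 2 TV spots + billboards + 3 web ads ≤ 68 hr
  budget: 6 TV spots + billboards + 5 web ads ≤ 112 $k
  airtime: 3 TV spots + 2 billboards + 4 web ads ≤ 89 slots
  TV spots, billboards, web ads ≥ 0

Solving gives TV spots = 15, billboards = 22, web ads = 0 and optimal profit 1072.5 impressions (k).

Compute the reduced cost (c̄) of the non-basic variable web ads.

Check each constraint at x*: production 52/68 (slack 16); budget 112/112 (tight); airtime 89/89 (tight).
Since production is not tight, its dual is 0.
From A_Bᵀ y = c: 6·y_budget + 3·y_airtime = 49.5; 1·y_budget + 2·y_airtime = 15.
This yields shadow prices y_budget = 6, y_airtime = 4.5.
Reduced cost of web ads: c₃ − yᵀa₃ = 43 − (6·5 + 4.5·4) = 43 − 48 = -5.

-5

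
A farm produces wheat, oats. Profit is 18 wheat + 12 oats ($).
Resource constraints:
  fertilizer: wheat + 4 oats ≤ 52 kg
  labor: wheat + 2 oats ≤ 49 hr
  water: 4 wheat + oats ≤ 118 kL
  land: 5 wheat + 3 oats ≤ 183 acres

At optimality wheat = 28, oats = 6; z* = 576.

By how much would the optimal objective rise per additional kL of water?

Binding: fertilizer and water. Non-binding: labor (9 unused), land (25 unused).
Slack constraints have shadow price 0 (complementary slackness).
Dual feasibility on the basic columns requires 1·y_fertilizer + 4·y_water = 18, 4·y_fertilizer + 1·y_water = 12.
This yields shadow prices y_fertilizer = 2, y_water = 4.
Shadow price of water = 4.

4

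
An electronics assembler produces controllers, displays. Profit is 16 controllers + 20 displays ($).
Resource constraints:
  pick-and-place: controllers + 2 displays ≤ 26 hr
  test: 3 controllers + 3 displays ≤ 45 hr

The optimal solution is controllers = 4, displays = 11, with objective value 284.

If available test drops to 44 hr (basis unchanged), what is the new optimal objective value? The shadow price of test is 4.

280

Δb = -1, so new z* = 284 + (4)·(-1) = 284 − 4 = 280.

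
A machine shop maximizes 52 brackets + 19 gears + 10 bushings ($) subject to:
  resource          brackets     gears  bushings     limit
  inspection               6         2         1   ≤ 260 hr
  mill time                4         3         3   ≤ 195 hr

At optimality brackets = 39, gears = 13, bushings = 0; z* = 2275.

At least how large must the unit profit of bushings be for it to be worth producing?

At the optimum: inspection uses 260 of 260 (binding); mill time uses 195 of 195 (binding).
The binding rows give the dual system: 6·y_inspection + 4·y_mill time = 52 and 2·y_inspection + 3·y_mill time = 19.
This yields shadow prices y_inspection = 8, y_mill time = 1.
bushings enters the basis when its profit ≥ yᵀa₃ = 8·1 + 1·3 = 11.

11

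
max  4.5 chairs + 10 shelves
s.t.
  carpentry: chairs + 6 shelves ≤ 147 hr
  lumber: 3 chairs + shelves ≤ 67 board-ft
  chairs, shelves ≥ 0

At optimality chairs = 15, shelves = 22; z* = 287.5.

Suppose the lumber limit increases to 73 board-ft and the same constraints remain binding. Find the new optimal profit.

Check each constraint at x*: carpentry 147/147 (tight); lumber 67/67 (tight).
Dual feasibility on the basic columns requires 1·y_carpentry + 3·y_lumber = 4.5, 6·y_carpentry + 1·y_lumber = 10.
Solving: y_carpentry = 1.5, y_lumber = 1.
Δz = y_lumber·Δb = 1 × (6) = 6, so new z* = 287.5 + 6 = 293.5.

293.5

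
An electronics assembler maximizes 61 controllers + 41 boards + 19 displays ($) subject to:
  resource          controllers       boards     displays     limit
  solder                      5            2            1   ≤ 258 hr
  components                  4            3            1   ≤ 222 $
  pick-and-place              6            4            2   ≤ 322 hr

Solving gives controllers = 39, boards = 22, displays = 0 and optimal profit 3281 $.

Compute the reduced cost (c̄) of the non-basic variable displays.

Binding: components and pick-and-place. Non-binding: solder (19 unused).
Since solder is not tight, its dual is 0.
Dual feasibility on the basic columns requires 4·y_components + 6·y_pick-and-place = 61, 3·y_components + 4·y_pick-and-place = 41.
Solving: y_components = 1, y_pick-and-place = 9.5.
Reduced cost of displays: c₃ − yᵀa₃ = 19 − (1·1 + 9.5·2) = 19 − 20 = -1.

-1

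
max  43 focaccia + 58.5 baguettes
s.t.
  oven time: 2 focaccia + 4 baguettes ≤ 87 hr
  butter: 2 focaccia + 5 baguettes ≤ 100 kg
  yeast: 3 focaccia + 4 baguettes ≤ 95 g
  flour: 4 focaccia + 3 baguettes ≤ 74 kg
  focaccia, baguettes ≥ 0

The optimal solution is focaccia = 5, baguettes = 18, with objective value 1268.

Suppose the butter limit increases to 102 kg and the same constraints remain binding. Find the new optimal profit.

Binding: butter and flour. Non-binding: oven time (5 unused), yeast (8 unused).
Slack constraints have shadow price 0 (complementary slackness).
Dual feasibility on the basic columns requires 2·y_butter + 4·y_flour = 43, 5·y_butter + 3·y_flour = 58.5.
→ y_butter = 7.5 and y_flour = 7.
Δz = y_butter·Δb = 7.5 × (2) = 15, so new z* = 1268 + 15 = 1283.

1283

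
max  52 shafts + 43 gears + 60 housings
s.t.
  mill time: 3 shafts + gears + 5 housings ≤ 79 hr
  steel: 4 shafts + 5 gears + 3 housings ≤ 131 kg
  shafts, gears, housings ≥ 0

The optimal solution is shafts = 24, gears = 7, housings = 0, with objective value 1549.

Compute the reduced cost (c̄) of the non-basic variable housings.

-1

Check each constraint at x*: mill time 79/79 (tight); steel 131/131 (tight).
From A_Bᵀ y = c: 3·y_mill time + 4·y_steel = 52; 1·y_mill time + 5·y_steel = 43.
Solving: y_mill time = 8, y_steel = 7.
Reduced cost of housings: c₃ − yᵀa₃ = 60 − (8·5 + 7·3) = 60 − 61 = -1.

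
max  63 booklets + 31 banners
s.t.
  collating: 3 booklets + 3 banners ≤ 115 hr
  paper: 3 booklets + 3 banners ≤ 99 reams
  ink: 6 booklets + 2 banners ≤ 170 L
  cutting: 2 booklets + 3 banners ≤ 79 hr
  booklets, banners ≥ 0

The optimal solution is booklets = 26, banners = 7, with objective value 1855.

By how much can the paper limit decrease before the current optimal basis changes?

14

Binding constraints: paper, ink. The basis is B = [[3,3],[6,2]] with det -12.
Per unit decrease in paper, x* moves by d = (0.1667, -0.5).
The basis stays optimal until banners reaches 0; allowable decrease = 14 reams.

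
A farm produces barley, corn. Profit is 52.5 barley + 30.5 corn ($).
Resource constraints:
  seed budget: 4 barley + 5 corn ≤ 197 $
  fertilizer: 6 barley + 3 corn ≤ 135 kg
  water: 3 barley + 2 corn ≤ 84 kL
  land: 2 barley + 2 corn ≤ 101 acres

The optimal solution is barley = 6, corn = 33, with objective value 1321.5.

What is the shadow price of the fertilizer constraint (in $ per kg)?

4.5

Binding: fertilizer and water. Non-binding: seed budget (8 unused), land (23 unused).
By complementary slackness, y = 0 for the non-binding constraints.
From A_Bᵀ y = c: 6·y_fertilizer + 3·y_water = 52.5; 3·y_fertilizer + 2·y_water = 30.5.
This yields shadow prices y_fertilizer = 4.5, y_water = 8.5.
Shadow price of fertilizer = 4.5.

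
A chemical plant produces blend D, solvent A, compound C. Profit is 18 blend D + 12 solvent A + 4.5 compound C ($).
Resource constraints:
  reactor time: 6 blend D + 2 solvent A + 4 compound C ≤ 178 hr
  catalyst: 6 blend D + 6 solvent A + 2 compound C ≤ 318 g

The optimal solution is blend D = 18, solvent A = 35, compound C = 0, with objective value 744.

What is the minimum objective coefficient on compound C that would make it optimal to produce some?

9

At the optimum: reactor time uses 178 of 178 (binding); catalyst uses 318 of 318 (binding).
Dual feasibility on the basic columns requires 6·y_reactor time + 6·y_catalyst = 18, 2·y_reactor time + 6·y_catalyst = 12.
This yields shadow prices y_reactor time = 1.5, y_catalyst = 1.5.
compound C enters the basis when its profit ≥ yᵀa₃ = 1.5·4 + 1.5·2 = 9.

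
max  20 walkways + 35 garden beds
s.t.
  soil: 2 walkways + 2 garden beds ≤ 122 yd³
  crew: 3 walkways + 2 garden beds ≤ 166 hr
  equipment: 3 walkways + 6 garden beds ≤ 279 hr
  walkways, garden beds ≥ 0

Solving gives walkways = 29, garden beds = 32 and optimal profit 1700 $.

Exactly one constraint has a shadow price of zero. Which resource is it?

soil: 122/122 (binding)
crew: 151/166 (slack 15)
equipment: 279/279 (binding)
By complementary slackness, a constraint with positive slack has shadow price 0 → crew.

crew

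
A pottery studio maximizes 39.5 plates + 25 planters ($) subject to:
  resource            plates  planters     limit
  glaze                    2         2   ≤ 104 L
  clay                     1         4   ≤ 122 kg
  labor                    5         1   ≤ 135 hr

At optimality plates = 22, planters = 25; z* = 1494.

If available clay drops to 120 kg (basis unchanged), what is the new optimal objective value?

Binding: clay and labor. Non-binding: glaze (10 unused).
Since glaze is not tight, its dual is 0.
From A_Bᵀ y = c: 1·y_clay + 5·y_labor = 39.5; 4·y_clay + 1·y_labor = 25.
→ y_clay = 4.5 and y_labor = 7.
Δz = y_clay·Δb = 4.5 × (-2) = -9, so new z* = 1494 − 9 = 1485.

1485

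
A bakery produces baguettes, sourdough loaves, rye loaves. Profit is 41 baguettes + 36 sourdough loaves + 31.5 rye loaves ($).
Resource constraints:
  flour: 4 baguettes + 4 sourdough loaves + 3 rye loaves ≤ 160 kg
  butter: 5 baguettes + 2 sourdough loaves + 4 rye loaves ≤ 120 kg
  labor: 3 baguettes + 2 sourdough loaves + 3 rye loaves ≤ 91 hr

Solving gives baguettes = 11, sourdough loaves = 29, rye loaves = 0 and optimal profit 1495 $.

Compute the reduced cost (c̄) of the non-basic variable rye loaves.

-3

At the optimum: flour uses 160 of 160 (binding); butter uses 113 of 120 (slack = 7); labor uses 91 of 91 (binding).
Since butter is not tight, its dual is 0.
The binding rows give the dual system: 4·y_flour + 3·y_labor = 41 and 4·y_flour + 2·y_labor = 36.
Solving: y_flour = 6.5, y_labor = 5.
Reduced cost of rye loaves: c₃ − yᵀa₃ = 31.5 − (6.5·3 + 5·3) = 31.5 − 34.5 = -3.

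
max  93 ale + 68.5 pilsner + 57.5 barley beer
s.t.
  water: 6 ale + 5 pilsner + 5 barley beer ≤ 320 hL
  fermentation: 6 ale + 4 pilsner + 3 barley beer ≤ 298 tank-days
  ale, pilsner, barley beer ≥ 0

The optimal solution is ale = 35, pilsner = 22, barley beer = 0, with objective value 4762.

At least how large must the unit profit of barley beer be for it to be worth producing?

59.5

At the optimum: water uses 320 of 320 (binding); fermentation uses 298 of 298 (binding).
From A_Bᵀ y = c: 6·y_water + 6·y_fermentation = 93; 5·y_water + 4·y_fermentation = 68.5.
→ y_water = 6.5 and y_fermentation = 9.
barley beer enters the basis when its profit ≥ yᵀa₃ = 6.5·5 + 9·3 = 59.5.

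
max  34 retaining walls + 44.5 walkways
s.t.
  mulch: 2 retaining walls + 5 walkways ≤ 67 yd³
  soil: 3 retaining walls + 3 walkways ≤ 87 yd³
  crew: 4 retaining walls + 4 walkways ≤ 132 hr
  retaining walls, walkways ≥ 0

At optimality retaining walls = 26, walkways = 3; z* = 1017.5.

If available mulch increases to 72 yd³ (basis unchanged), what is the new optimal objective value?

At the optimum: mulch uses 67 of 67 (binding); soil uses 87 of 87 (binding); crew uses 116 of 132 (slack = 16).
By complementary slackness, y = 0 for the non-binding constraint.
From A_Bᵀ y = c: 2·y_mulch + 3·y_soil = 34; 5·y_mulch + 3·y_soil = 44.5.
This yields shadow prices y_mulch = 3.5, y_soil = 9.
Δz = y_mulch·Δb = 3.5 × (5) = 17.5, so new z* = 1017.5 + 17.5 = 1035.

1035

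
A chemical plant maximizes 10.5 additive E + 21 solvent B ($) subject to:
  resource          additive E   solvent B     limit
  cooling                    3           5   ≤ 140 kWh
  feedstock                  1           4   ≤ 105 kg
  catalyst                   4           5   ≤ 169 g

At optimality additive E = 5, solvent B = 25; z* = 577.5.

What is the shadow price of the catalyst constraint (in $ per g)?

At the optimum: cooling uses 140 of 140 (binding); feedstock uses 105 of 105 (binding); catalyst uses 145 of 169 (slack = 24).
Since catalyst is not tight, its dual is 0.
From A_Bᵀ y = c: 3·y_cooling + 1·y_feedstock = 10.5; 5·y_cooling + 4·y_feedstock = 21.
Solving: y_cooling = 3, y_feedstock = 1.5.
Shadow price of catalyst = 0.

0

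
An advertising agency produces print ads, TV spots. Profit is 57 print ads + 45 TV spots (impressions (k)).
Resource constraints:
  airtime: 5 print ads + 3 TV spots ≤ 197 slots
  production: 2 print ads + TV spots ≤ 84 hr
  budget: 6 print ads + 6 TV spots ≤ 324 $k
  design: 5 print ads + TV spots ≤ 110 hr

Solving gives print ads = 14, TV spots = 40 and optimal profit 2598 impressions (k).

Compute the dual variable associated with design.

At the optimum: airtime uses 190 of 197 (slack = 7); production uses 68 of 84 (slack = 16); budget uses 324 of 324 (binding); design uses 110 of 110 (binding).
Since airtime, production are not tight, their duals are 0.
Dual feasibility on the basic columns requires 6·y_budget + 5·y_design = 57, 6·y_budget + 1·y_design = 45.
Solving: y_budget = 7, y_design = 3.
Shadow price of design = 3.

3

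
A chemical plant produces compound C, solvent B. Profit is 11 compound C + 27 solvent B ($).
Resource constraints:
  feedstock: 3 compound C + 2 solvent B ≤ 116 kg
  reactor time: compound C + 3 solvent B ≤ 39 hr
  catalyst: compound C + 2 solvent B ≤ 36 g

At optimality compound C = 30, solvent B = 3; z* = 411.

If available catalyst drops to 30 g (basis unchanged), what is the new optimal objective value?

Check each constraint at x*: feedstock 96/116 (slack 20); reactor time 39/39 (tight); catalyst 36/36 (tight).
Since feedstock is not tight, its dual is 0.
Dual feasibility on the basic columns requires 1·y_reactor time + 1·y_catalyst = 11, 3·y_reactor time + 2·y_catalyst = 27.
Solving: y_reactor time = 5, y_catalyst = 6.
Δz = y_catalyst·Δb = 6 × (-6) = -36, so new z* = 411 − 36 = 375.

375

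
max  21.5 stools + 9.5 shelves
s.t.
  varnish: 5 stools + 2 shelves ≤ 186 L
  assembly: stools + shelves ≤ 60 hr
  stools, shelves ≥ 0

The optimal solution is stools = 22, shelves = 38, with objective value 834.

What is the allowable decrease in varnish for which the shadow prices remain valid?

66

Binding constraints: varnish, assembly. The basis is B = [[5,2],[1,1]] with det 3.
Per unit decrease in varnish, x* moves by d = (-0.3333, 0.3333).
The basis stays optimal until stools reaches 0; allowable decrease = 66 L.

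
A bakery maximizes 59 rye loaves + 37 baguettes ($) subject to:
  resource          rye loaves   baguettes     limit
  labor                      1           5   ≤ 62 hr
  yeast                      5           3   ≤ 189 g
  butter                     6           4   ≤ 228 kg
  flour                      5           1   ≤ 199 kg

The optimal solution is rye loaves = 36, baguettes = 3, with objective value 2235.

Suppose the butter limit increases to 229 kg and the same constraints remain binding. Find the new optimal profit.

2239

At the optimum: labor uses 51 of 62 (slack = 11); yeast uses 189 of 189 (binding); butter uses 228 of 228 (binding); flour uses 183 of 199 (slack = 16).
Slack constraints have shadow price 0 (complementary slackness).
Dual feasibility on the basic columns requires 5·y_yeast + 6·y_butter = 59, 3·y_yeast + 4·y_butter = 37.
Solving: y_yeast = 7, y_butter = 4.
Δz = y_butter·Δb = 4 × (1) = 4, so new z* = 2235 + 4 = 2239.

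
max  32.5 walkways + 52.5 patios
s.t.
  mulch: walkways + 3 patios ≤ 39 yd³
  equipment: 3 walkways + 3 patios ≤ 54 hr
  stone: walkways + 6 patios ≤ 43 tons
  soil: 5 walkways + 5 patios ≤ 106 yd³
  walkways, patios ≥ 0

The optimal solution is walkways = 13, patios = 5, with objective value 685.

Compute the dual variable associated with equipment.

Binding: equipment and stone. Non-binding: mulch (11 unused), soil (16 unused).
Since mulch, soil are not tight, their duals are 0.
Dual feasibility on the basic columns requires 3·y_equipment + 1·y_stone = 32.5, 3·y_equipment + 6·y_stone = 52.5.
This yields shadow prices y_equipment = 9.5, y_stone = 4.
Shadow price of equipment = 9.5.

9.5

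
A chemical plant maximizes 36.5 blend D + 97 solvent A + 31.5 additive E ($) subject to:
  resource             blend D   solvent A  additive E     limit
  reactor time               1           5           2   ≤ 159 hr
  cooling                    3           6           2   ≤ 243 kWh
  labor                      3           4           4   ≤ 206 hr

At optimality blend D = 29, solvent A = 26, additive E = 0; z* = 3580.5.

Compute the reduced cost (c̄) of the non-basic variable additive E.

-3.5

Check each constraint at x*: reactor time 159/159 (tight); cooling 243/243 (tight); labor 191/206 (slack 15).
Slack constraints have shadow price 0 (complementary slackness).
Dual feasibility on the basic columns requires 1·y_reactor time + 3·y_cooling = 36.5, 5·y_reactor time + 6·y_cooling = 97.
This yields shadow prices y_reactor time = 8, y_cooling = 9.5.
Reduced cost of additive E: c₃ − yᵀa₃ = 31.5 − (8·2 + 9.5·2) = 31.5 − 35 = -3.5.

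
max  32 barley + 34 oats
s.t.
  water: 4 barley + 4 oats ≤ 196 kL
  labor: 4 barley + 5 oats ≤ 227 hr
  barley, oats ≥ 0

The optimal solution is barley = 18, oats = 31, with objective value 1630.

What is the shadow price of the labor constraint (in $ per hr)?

Both water and labor are binding at x*.
The binding rows give the dual system: 4·y_water + 4·y_labor = 32 and 4·y_water + 5·y_labor = 34.
→ y_water = 6 and y_labor = 2.
Shadow price of labor = 2.

2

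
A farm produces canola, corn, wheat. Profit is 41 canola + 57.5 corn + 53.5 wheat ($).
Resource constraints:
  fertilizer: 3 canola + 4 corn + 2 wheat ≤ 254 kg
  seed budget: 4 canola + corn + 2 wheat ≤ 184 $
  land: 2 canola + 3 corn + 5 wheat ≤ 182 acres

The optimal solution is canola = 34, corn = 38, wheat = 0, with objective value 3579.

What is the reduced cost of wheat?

-5

Check each constraint at x*: fertilizer 254/254 (tight); seed budget 174/184 (slack 10); land 182/182 (tight).
By complementary slackness, y = 0 for the non-binding constraint.
The binding rows give the dual system: 3·y_fertilizer + 2·y_land = 41 and 4·y_fertilizer + 3·y_land = 57.5.
→ y_fertilizer = 8 and y_land = 8.5.
Reduced cost of wheat: c₃ − yᵀa₃ = 53.5 − (8·2 + 8.5·5) = 53.5 − 58.5 = -5.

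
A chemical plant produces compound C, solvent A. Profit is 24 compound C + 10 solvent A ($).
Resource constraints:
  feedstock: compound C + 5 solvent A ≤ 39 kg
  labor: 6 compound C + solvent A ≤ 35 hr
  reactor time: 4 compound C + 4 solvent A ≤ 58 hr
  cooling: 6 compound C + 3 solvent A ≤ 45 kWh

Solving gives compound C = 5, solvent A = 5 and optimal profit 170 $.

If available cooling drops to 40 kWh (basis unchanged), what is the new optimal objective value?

Check each constraint at x*: feedstock 30/39 (slack 9); labor 35/35 (tight); reactor time 40/58 (slack 18); cooling 45/45 (tight).
By complementary slackness, y = 0 for the non-binding constraints.
The binding rows give the dual system: 6·y_labor + 6·y_cooling = 24 and 1·y_labor + 3·y_cooling = 10.
Solving: y_labor = 1, y_cooling = 3.
Δz = y_cooling·Δb = 3 × (-5) = -15, so new z* = 170 − 15 = 155.

155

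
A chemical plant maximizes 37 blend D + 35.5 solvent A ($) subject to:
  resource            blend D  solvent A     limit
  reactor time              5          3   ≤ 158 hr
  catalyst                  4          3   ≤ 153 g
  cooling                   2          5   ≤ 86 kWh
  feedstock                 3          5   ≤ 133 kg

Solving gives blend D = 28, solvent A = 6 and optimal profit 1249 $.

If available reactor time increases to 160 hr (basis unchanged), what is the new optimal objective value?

1261

Check each constraint at x*: reactor time 158/158 (tight); catalyst 130/153 (slack 23); cooling 86/86 (tight); feedstock 114/133 (slack 19).
Slack constraints have shadow price 0 (complementary slackness).
From A_Bᵀ y = c: 5·y_reactor time + 2·y_cooling = 37; 3·y_reactor time + 5·y_cooling = 35.5.
This yields shadow prices y_reactor time = 6, y_cooling = 3.5.
Δz = y_reactor time·Δb = 6 × (2) = 12, so new z* = 1249 + 12 = 1261.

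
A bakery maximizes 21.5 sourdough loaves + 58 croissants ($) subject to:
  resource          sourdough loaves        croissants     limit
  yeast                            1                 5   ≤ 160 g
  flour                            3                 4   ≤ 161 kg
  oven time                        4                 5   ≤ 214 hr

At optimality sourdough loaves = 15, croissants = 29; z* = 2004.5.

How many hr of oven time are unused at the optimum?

9

oven time used = 4·15 + 5·29 = 205; slack = 214 − 205 = 9.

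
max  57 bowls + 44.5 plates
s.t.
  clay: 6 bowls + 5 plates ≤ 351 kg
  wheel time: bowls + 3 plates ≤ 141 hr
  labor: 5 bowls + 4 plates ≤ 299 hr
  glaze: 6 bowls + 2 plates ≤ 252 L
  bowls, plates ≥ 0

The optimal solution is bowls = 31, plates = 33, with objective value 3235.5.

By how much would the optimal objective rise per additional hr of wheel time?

0

Binding: clay and glaze. Non-binding: wheel time (11 unused), labor (12 unused).
Since wheel time, labor are not tight, their duals are 0.
From A_Bᵀ y = c: 6·y_clay + 6·y_glaze = 57; 5·y_clay + 2·y_glaze = 44.5.
→ y_clay = 8.5 and y_glaze = 1.
Shadow price of wheel time = 0.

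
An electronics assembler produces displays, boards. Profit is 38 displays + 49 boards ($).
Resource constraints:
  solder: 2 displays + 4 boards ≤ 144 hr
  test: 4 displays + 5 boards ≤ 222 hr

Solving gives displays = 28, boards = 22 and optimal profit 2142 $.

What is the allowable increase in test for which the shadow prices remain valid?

Binding constraints: solder, test. The basis is B = [[2,4],[4,5]] with det -6.
Per unit increase in test, x* moves by d = (0.6667, -0.3333).
The basis stays optimal until boards reaches 0; allowable increase = 66 hr.

66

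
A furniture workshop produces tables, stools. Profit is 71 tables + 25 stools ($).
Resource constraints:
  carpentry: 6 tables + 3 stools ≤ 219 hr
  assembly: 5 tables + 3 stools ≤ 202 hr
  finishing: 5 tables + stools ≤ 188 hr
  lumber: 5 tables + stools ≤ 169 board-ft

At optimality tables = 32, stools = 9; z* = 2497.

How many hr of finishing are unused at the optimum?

finishing used = 5·32 + 1·9 = 169; slack = 188 − 169 = 19.

19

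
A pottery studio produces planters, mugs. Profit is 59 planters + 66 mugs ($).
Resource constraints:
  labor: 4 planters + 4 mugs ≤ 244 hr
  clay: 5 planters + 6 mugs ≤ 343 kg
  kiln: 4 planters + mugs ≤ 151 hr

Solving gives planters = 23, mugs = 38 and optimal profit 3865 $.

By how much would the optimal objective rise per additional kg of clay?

7

Check each constraint at x*: labor 244/244 (tight); clay 343/343 (tight); kiln 130/151 (slack 21).
By complementary slackness, y = 0 for the non-binding constraint.
Dual feasibility on the basic columns requires 4·y_labor + 5·y_clay = 59, 4·y_labor + 6·y_clay = 66.
Solving: y_labor = 6, y_clay = 7.
Shadow price of clay = 7.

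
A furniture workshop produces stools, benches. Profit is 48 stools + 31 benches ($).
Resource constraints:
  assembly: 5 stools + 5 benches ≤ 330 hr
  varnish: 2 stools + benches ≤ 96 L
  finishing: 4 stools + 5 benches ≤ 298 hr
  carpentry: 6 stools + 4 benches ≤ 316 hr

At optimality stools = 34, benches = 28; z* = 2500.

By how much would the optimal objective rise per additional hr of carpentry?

Binding: varnish and carpentry. Non-binding: assembly (20 unused), finishing (22 unused).
Slack constraints have shadow price 0 (complementary slackness).
Dual feasibility on the basic columns requires 2·y_varnish + 6·y_carpentry = 48, 1·y_varnish + 4·y_carpentry = 31.
Solving: y_varnish = 3, y_carpentry = 7.
Shadow price of carpentry = 7.

7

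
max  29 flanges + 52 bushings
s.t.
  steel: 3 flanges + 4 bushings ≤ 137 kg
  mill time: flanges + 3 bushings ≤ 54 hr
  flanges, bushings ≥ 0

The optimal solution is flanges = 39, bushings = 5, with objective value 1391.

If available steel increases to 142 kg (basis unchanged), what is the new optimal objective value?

1426

Check each constraint at x*: steel 137/137 (tight); mill time 54/54 (tight).
The binding rows give the dual system: 3·y_steel + 1·y_mill time = 29 and 4·y_steel + 3·y_mill time = 52.
This yields shadow prices y_steel = 7, y_mill time = 8.
Δz = y_steel·Δb = 7 × (5) = 35, so new z* = 1391 + 35 = 1426.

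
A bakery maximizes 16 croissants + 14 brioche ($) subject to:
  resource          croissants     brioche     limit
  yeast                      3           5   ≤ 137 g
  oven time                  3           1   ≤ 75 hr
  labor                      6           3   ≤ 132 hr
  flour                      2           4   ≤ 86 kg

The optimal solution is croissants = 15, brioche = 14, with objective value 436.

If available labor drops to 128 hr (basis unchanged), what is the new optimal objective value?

428

Check each constraint at x*: yeast 115/137 (slack 22); oven time 59/75 (slack 16); labor 132/132 (tight); flour 86/86 (tight).
Since yeast, oven time are not tight, their duals are 0.
From A_Bᵀ y = c: 6·y_labor + 2·y_flour = 16; 3·y_labor + 4·y_flour = 14.
This yields shadow prices y_labor = 2, y_flour = 2.
Δz = y_labor·Δb = 2 × (-4) = -8, so new z* = 436 − 8 = 428.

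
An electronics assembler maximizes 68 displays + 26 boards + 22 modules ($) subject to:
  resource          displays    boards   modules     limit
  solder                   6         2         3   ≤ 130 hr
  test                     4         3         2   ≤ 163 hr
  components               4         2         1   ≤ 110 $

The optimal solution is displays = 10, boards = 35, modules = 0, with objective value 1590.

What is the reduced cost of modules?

Check each constraint at x*: solder 130/130 (tight); test 145/163 (slack 18); components 110/110 (tight).
By complementary slackness, y = 0 for the non-binding constraint.
Dual feasibility on the basic columns requires 6·y_solder + 4·y_components = 68, 2·y_solder + 2·y_components = 26.
→ y_solder = 8 and y_components = 5.
Reduced cost of modules: c₃ − yᵀa₃ = 22 − (8·3 + 5·1) = 22 − 29 = -7.

-7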